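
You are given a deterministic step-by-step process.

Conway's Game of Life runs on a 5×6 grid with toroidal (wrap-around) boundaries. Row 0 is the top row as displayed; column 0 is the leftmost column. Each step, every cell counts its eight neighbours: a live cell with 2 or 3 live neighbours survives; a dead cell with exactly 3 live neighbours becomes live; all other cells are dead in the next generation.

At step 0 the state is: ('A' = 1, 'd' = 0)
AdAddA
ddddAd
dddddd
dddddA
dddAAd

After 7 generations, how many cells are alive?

[0] AdAddA
ddddAd
dddddd
dddddA
dddAAd
[1] dddddA
dddddA
dddddd
ddddAd
AddAAd
[2] AddddA
dddddd
dddddd
dddAAA
dddAAd
[3] ddddAA
dddddd
ddddAd
dddAdA
AddAdd
[4] ddddAA
ddddAA
ddddAd
dddAdA
AddAdd
[5] AddAdd
dddAdd
dddAdd
dddAdA
AddAdd
[6] ddAAAd
ddAAAd
ddAAdd
ddAAdd
AdAAdA
[7] dddddd
dAdddd
dAdddd
dddddd
dddddA

3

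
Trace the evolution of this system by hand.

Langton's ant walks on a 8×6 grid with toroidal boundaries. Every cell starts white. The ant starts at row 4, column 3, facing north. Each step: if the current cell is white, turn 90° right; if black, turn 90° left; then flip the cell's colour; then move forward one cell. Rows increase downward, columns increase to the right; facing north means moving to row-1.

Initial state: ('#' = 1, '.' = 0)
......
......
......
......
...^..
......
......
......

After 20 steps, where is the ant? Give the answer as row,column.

gen 0: ......
......
......
......
...^..
......
......
......
gen 1: ......
......
......
......
...#>.
......
......
......
gen 2: ......
......
......
......
...##.
....v.
......
......
gen 3: ......
......
......
......
...##.
...<#.
......
......
gen 4: ......
......
......
......
...^#.
...##.
......
......
gen 5: ......
......
......
......
..<.#.
...##.
......
......
gen 6: ......
......
......
..^...
..#.#.
...##.
......
......
gen 7: ......
......
......
..#>..
..#.#.
...##.
......
......
gen 8: ......
......
......
..##..
..#v#.
...##.
......
......
gen 9: ......
......
......
..##..
..<##.
...##.
......
......
gen 10: ......
......
......
..##..
...##.
..v##.
......
......
gen 11: ......
......
......
..##..
...##.
.<###.
......
......
gen 12: ......
......
......
..##..
.^.##.
.####.
......
......
gen 13: ......
......
......
..##..
.#>##.
.####.
......
......
gen 14: ......
......
......
..##..
.####.
.#v##.
......
......
gen 15: ......
......
......
..##..
.####.
.#.>#.
......
......
gen 16: ......
......
......
..##..
.##^#.
.#..#.
......
......
gen 17: ......
......
......
..##..
.#<.#.
.#..#.
......
......
gen 18: ......
......
......
..##..
.#..#.
.#v.#.
......
......
gen 19: ......
......
......
..##..
.#..#.
.<#.#.
......
......
gen 20: ......
......
......
..##..
.#..#.
..#.#.
.v....
......

6,1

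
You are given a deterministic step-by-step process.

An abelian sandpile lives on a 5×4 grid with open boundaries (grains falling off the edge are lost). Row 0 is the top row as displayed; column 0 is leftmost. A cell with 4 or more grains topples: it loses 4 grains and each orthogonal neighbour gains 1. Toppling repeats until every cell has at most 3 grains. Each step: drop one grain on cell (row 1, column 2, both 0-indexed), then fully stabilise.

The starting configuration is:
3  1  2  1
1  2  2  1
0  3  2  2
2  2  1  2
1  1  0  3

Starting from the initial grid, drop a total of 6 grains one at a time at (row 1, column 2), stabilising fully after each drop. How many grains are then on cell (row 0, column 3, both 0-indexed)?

k=0  3  1  2  1
1  2  2  1
0  3  2  2
2  2  1  2
1  1  0  3
k=1  3  1  2  1
1  2  3  1
0  3  2  2
2  2  1  2
1  1  0  3
k=2  3  1  3  1
1  3  0  2
0  3  3  2
2  2  1  2
1  1  0  3
k=3  3  1  3  1
1  3  1  2
0  3  3  2
2  2  1  2
1  1  0  3
k=4  3  1  3  1
1  3  2  2
0  3  3  2
2  2  1  2
1  1  0  3
k=5  3  1  3  1
1  3  3  2
0  3  3  2
2  2  1  2
1  1  0  3
k=6  3  3  0  2
2  1  3  3
1  1  1  3
2  3  2  2
1  1  0  3

2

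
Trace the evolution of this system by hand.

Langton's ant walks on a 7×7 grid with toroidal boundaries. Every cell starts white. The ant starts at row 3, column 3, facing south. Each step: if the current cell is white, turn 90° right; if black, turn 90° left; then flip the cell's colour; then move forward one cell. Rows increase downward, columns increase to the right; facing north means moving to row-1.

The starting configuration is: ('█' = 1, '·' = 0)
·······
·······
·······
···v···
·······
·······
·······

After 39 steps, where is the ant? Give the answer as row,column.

[0] ·······
·······
·······
···v···
·······
·······
·······
[1] ·······
·······
·······
··<█···
·······
·······
·······
[2] ·······
·······
··^····
··██···
·······
·······
·······
[3] ·······
·······
··█>···
··██···
·······
·······
·······
[4] ·······
·······
··██···
··█v···
·······
·······
·······
[5] ·······
·······
··██···
··█·>··
·······
·······
·······
[6] ·······
·······
··██···
··█·█··
····v··
·······
·······
[7] ·······
·······
··██···
··█·█··
···<█··
·······
·······
[8] ·······
·······
··██···
··█^█··
···██··
·······
·······
[9] ·······
·······
··██···
··██>··
···██··
·······
·······
[10] ·······
·······
··██^··
··██···
···██··
·······
·······
[11] ·······
·······
··███>·
··██···
···██··
·······
·······
[12] ·······
·······
··████·
··██·v·
···██··
·······
·······
[13] ·······
·······
··████·
··██<█·
···██··
·······
·······
[14] ·······
·······
··██^█·
··████·
···██··
·······
·······
[15] ·······
·······
··█<·█·
··████·
···██··
·······
·······
[16] ·······
·······
··█··█·
··█v██·
···██··
·······
·······
[17] ·······
·······
··█··█·
··█·>█·
···██··
·······
·······
[18] ·······
·······
··█·^█·
··█··█·
···██··
·······
·······
[19] ·······
·······
··█·█>·
··█··█·
···██··
·······
·······
[20] ·······
·····^·
··█·█··
··█··█·
···██··
·······
·······
[21] ·······
·····█>
··█·█··
··█··█·
···██··
·······
·······
[22] ·······
·····██
··█·█·v
··█··█·
···██··
·······
·······
[23] ·······
·····██
··█·█<█
··█··█·
···██··
·······
·······
[24] ·······
·····^█
··█·███
··█··█·
···██··
·······
·······
[25] ·······
····<·█
··█·███
··█··█·
···██··
·······
·······
[26] ····^··
····█·█
··█·███
··█··█·
···██··
·······
·······
[27] ····█>·
····█·█
··█·███
··█··█·
···██··
·······
·······
[28] ····██·
····█v█
··█·███
··█··█·
···██··
·······
·······
[29] ····██·
····<██
··█·███
··█··█·
···██··
·······
·······
[30] ····██·
·····██
··█·v██
··█··█·
···██··
·······
·······
[31] ····██·
·····██
··█··>█
··█··█·
···██··
·······
·······
[32] ····██·
·····^█
··█···█
··█··█·
···██··
·······
·······
[33] ····██·
····<·█
··█···█
··█··█·
···██··
·······
·······
[34] ····^█·
····█·█
··█···█
··█··█·
···██··
·······
·······
[35] ···<·█·
····█·█
··█···█
··█··█·
···██··
·······
·······
[36] ···█·█·
····█·█
··█···█
··█··█·
···██··
·······
···^···
[37] ···█·█·
····█·█
··█···█
··█··█·
···██··
·······
···█>··
[38] ···█v█·
····█·█
··█···█
··█··█·
···██··
·······
···██··
[39] ···<██·
····█·█
··█···█
··█··█·
···██··
·······
···██··

0,3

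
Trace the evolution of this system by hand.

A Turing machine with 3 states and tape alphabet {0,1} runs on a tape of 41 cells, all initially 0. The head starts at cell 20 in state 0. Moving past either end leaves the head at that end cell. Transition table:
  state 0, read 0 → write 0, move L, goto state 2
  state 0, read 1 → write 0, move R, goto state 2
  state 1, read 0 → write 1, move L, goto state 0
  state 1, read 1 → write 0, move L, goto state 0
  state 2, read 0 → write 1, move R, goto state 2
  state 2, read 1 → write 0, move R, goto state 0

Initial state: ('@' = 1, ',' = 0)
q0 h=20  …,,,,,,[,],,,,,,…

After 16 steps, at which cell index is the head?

34

k=0  q0 h=20  …,,,,,,[,],,,,,,…
k=1  q2 h=19  …,,,,,,[,],,,,,,…
k=2  q2 h=20  …,,,,,@[,],,,,,,…
k=3  q2 h=21  …,,,,@@[,],,,,,,…
k=4  q2 h=22  …,,,@@@[,],,,,,,…
k=5  q2 h=23  …,,@@@@[,],,,,,,…
k=6  q2 h=24  …,@@@@@[,],,,,,,…
k=7  q2 h=25  …@@@@@@[,],,,,,,…
k=8  q2 h=26  …@@@@@@[,],,,,,,…
k=9  q2 h=27  …@@@@@@[,],,,,,,…
k=10  q2 h=28  …@@@@@@[,],,,,,,…
k=11  q2 h=29  …@@@@@@[,],,,,,,…
k=12  q2 h=30  …@@@@@@[,],,,,,,…
k=13  q2 h=31  …@@@@@@[,],,,,,,…
k=14  q2 h=32  …@@@@@@[,],,,,,,…
k=15  q2 h=33  …@@@@@@[,],,,,,,…
k=16  q2 h=34  …@@@@@@[,],,,,,,|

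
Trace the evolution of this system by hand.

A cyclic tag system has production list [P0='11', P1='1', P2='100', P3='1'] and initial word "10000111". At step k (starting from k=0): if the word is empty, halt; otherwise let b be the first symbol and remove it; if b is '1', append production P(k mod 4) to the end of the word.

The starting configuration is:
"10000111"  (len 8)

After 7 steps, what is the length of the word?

t=0: "10000111"  (len 8)
t=1: "000011111"  (len 9)
t=2: "00011111"  (len 8)
t=3: "0011111"  (len 7)
t=4: "011111"  (len 6)
t=5: "11111"  (len 5)
t=6: "11111"  (len 5)
t=7: "1111100"  (len 7)

7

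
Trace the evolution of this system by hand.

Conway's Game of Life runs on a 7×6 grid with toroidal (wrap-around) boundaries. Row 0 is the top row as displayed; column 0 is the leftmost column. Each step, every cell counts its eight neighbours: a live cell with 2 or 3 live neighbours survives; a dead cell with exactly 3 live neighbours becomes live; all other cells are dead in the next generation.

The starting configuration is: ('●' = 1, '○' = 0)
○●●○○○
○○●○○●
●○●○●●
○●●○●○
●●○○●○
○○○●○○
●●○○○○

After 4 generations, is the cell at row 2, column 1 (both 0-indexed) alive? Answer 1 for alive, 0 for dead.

0

step 0: ○●●○○○
○○●○○●
●○●○●●
○●●○●○
●●○○●○
○○○●○○
●●○○○○
step 1: ○○●○○○
○○●○●●
●○●○●○
○○●○●○
●●○○●●
○○●○○●
●●○○○○
step 2: ●○●●○●
○○●○●●
○○●○●○
○○●○●○
●●●○●○
○○●○●○
●●●○○○
step 3: ○○○○○○
●○●○○○
○●●○●○
○○●○●○
○○●○●○
○○○○○○
●○○○●○
step 4: ○●○○○●
○○●●○○
○○●○○●
○○●○●●
○○○○○○
○○○●○●
○○○○○○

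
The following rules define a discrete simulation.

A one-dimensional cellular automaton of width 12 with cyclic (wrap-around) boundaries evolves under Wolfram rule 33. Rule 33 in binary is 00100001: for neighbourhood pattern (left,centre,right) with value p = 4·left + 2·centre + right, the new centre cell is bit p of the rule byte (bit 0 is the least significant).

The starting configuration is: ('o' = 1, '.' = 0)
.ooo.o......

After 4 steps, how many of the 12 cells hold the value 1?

0) .ooo.o......
1) ....o..ooooo
2) .oo.........
3) ....oooooooo
4) .oo.........

2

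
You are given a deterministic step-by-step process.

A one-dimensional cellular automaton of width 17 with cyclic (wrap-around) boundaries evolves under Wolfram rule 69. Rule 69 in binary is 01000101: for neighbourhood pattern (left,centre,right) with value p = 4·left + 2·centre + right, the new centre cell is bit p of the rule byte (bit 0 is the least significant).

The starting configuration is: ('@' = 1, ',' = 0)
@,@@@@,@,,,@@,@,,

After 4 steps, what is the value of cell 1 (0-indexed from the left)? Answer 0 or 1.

step 0: @,@@@@,@,,,@@,@,,
step 1: @,,,,@,@,@,,@,@,,
step 2: @,@@,@,@,@,,@,@,,
step 3: @,,@,@,@,@,,@,@,,
step 4: @,,@,@,@,@,,@,@,,

0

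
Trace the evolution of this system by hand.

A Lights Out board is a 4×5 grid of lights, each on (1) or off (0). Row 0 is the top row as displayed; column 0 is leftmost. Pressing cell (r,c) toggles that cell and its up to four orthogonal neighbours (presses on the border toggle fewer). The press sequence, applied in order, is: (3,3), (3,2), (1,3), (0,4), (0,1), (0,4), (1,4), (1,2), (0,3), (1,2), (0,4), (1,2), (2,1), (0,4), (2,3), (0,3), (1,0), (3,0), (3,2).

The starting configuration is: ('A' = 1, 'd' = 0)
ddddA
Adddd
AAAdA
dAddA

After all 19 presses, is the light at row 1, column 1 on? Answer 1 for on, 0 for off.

0

k=0  ddddA
Adddd
AAAdA
dAddA
k=1  ddddA
Adddd
AAAAA
dAAAd
k=2  ddddA
Adddd
AAdAA
ddddd
k=3  dddAA
AdAAA
AAddA
ddddd
k=4  ddddd
AdAAd
AAddA
ddddd
k=5  AAAdd
AAAAd
AAddA
ddddd
k=6  AAAAA
AAAAA
AAddA
ddddd
k=7  AAAAd
AAAdd
AAddd
ddddd
k=8  AAdAd
AddAd
AAAdd
ddddd
k=9  AAAdA
Adddd
AAAdd
ddddd
k=10  AAddA
AAAAd
AAddd
ddddd
k=11  AAdAd
AAAAA
AAddd
ddddd
k=12  AAAAd
AdddA
AAAdd
ddddd
k=13  AAAAd
AAddA
ddddd
dAddd
k=14  AAAdA
AAddd
ddddd
dAddd
k=15  AAAdA
AAdAd
ddAAA
dAdAd
k=16  AAdAd
AAddd
ddAAA
dAdAd
k=17  dAdAd
ddddd
AdAAA
dAdAd
k=18  dAdAd
ddddd
ddAAA
AddAd
k=19  dAdAd
ddddd
dddAA
AAAdd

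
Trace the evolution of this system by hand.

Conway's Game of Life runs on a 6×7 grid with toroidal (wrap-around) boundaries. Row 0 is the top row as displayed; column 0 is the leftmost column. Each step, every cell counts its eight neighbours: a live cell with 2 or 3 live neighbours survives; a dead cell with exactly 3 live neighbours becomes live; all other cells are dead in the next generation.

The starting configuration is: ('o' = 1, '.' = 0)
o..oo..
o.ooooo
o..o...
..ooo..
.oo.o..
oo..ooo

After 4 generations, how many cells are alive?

2

0) o..oo..
o.ooooo
o..o...
..ooo..
.oo.o..
oo..ooo
1) .......
o.o..o.
o......
....o..
......o
......o
2) ......o
.o....o
.o....o
.......
.....o.
.......
3) o......
.....oo
.......
.......
.......
.......
4) ......o
......o
.......
.......
.......
.......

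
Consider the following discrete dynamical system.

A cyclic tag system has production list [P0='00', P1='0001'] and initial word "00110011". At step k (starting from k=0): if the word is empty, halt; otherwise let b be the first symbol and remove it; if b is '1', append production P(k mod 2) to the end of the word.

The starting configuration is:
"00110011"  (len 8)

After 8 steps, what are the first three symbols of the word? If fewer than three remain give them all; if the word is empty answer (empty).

[0] "00110011"  (len 8)
[1] "0110011"  (len 7)
[2] "110011"  (len 6)
[3] "1001100"  (len 7)
[4] "0011000001"  (len 10)
[5] "011000001"  (len 9)
[6] "11000001"  (len 8)
[7] "100000100"  (len 9)
[8] "000001000001"  (len 12)

000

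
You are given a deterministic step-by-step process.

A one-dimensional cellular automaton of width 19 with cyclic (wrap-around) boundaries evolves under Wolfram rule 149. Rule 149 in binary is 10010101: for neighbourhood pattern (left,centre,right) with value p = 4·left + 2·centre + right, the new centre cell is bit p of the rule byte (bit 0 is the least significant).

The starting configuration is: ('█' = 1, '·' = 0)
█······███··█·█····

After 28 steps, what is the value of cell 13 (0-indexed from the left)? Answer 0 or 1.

1

t=0: █······███··█·█····
t=1: ██████··█·█·█·████·
t=2: ·████·█·█·█·█··██··
t=3: ··██··█·█·█·██···██
t=4: █···█·█·█·█···██···
t=5: ███·█·█·█·███···██·
t=6: ·█··█·█·█··█·██····
t=7: ·██·█·█·██·█···████
t=8: ····█·█····███··██·
t=9: ███·█·████··█·█···█
t=10: ██··█··██·█·█·███··
t=11: ··█·██····█·█··█·█·
t=12: █·█···███·█·██·█·██
t=13: ··███··█··█····█··█
t=14: █··█·█·██·████·██·█
t=15: ·█·█·█·····██······
t=16: ·█·█·█████···██████
t=17: ·█·█··███·██··████·
t=18: ·█·██··█····█··██·█
t=19: ·█···█·████·██····█
t=20: ·███·█··██····███·█
t=21: ··█··██···███··█··█
t=22: █·██···██··█·█·██·█
t=23: ····██···█·█·█·····
t=24: ███···██·█·█·██████
t=25: ██·██····█·█··█████
t=26: █····███·█·██··████
t=27: ·███··█··█···█··███
t=28: ··█·█·██·███·██··█·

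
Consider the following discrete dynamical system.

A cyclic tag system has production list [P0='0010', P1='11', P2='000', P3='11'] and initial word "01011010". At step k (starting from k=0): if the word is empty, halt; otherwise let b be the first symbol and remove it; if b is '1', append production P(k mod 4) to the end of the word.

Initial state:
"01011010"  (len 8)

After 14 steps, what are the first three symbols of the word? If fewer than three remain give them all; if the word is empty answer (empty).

100

0) "01011010"  (len 8)
1) "1011010"  (len 7)
2) "01101011"  (len 8)
3) "1101011"  (len 7)
4) "10101111"  (len 8)
5) "01011110010"  (len 11)
6) "1011110010"  (len 10)
7) "011110010000"  (len 12)
8) "11110010000"  (len 11)
9) "11100100000010"  (len 14)
10) "110010000001011"  (len 15)
11) "10010000001011000"  (len 17)
12) "001000000101100011"  (len 18)
13) "01000000101100011"  (len 17)
14) "1000000101100011"  (len 16)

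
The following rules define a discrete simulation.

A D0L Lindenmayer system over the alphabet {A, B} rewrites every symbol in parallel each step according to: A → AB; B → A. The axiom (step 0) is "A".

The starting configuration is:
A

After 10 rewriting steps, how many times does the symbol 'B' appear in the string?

55

k=0  A
k=1  AB
k=2  ABA
k=3  ABAAB
k=4  ABAABABA
k=5  ABAABABAABAAB
k=6  ABAABABAABAABABAABABA
k=7  ABAABABAABAABABAABABAABAABABAABAAB
k=8  ABAABABAABAABABAABABAABAABABAABAABABAABABAABAABABAABABA
k=9  ABAABABAABAABABAABABAABAABABAABAABABAABABAABAABABAABABAABAABABAABAABABAABABAABAABABAABAAB
k=10  ABAABABAABAABABAABABAABAABABAABAABABAABABAABAABABAABABAABA…AABABAABABAABAABABAABABAABAABABAABAABABAABABAABAABABAABABA  (len 144)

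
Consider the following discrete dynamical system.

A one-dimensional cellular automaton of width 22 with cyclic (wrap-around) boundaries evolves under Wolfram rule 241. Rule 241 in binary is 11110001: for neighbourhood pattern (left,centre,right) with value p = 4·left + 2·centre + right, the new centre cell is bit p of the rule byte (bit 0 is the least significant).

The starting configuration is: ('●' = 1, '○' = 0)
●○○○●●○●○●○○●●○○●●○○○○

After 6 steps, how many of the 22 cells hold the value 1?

12

gen 0: ●○○○●●○●○●○○●●○○●●○○○○
gen 1: ○●●○○●●○●○●○○●●○○●●●●○
gen 2: ○○●●○○●●○●○●○○●●○○●●●●
gen 3: ●○○●●○○●●○●○●○○●●○○●●●
gen 4: ●●○○●●○○●●○●○●○○●●○○●●
gen 5: ●●●○○●●○○●●○●○●○○●●○○●
gen 6: ●●●●○○●●○○●●○●○●○○●●○○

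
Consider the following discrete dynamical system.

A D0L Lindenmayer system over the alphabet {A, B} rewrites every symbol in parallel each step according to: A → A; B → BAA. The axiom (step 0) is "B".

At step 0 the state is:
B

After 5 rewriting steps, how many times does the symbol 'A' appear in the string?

[0] B
[1] BAA
[2] BAAAA
[3] BAAAAAA
[4] BAAAAAAAA
[5] BAAAAAAAAAA

10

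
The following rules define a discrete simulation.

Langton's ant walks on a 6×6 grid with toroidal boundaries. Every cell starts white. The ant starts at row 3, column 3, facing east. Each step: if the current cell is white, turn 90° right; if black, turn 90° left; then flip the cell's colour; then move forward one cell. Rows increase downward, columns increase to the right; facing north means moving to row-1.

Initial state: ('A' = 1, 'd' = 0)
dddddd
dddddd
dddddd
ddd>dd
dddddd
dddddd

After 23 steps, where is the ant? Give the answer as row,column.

1,2

[0] dddddd
dddddd
dddddd
ddd>dd
dddddd
dddddd
[1] dddddd
dddddd
dddddd
dddAdd
dddvdd
dddddd
[2] dddddd
dddddd
dddddd
dddAdd
dd<Add
dddddd
[3] dddddd
dddddd
dddddd
dd^Add
ddAAdd
dddddd
[4] dddddd
dddddd
dddddd
ddA>dd
ddAAdd
dddddd
[5] dddddd
dddddd
ddd^dd
ddAddd
ddAAdd
dddddd
[6] dddddd
dddddd
dddA>d
ddAddd
ddAAdd
dddddd
[7] dddddd
dddddd
dddAAd
ddAdvd
ddAAdd
dddddd
[8] dddddd
dddddd
dddAAd
ddA<Ad
ddAAdd
dddddd
[9] dddddd
dddddd
ddd^Ad
ddAAAd
ddAAdd
dddddd
[10] dddddd
dddddd
dd<dAd
ddAAAd
ddAAdd
dddddd
[11] dddddd
dd^ddd
ddAdAd
ddAAAd
ddAAdd
dddddd
[12] dddddd
ddA>dd
ddAdAd
ddAAAd
ddAAdd
dddddd
[13] dddddd
ddAAdd
ddAvAd
ddAAAd
ddAAdd
dddddd
[14] dddddd
ddAAdd
dd<AAd
ddAAAd
ddAAdd
dddddd
[15] dddddd
ddAAdd
dddAAd
ddvAAd
ddAAdd
dddddd
[16] dddddd
ddAAdd
dddAAd
ddd>Ad
ddAAdd
dddddd
[17] dddddd
ddAAdd
ddd^Ad
ddddAd
ddAAdd
dddddd
[18] dddddd
ddAAdd
dd<dAd
ddddAd
ddAAdd
dddddd
[19] dddddd
dd^Add
ddAdAd
ddddAd
ddAAdd
dddddd
[20] dddddd
d<dAdd
ddAdAd
ddddAd
ddAAdd
dddddd
[21] d^dddd
dAdAdd
ddAdAd
ddddAd
ddAAdd
dddddd
[22] dA>ddd
dAdAdd
ddAdAd
ddddAd
ddAAdd
dddddd
[23] dAAddd
dAvAdd
ddAdAd
ddddAd
ddAAdd
dddddd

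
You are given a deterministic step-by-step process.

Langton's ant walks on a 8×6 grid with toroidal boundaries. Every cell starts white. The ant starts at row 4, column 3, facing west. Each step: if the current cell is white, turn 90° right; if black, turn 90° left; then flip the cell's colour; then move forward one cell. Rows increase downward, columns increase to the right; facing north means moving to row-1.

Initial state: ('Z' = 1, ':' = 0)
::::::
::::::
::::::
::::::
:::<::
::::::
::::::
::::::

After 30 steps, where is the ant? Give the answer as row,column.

step 0: ::::::
::::::
::::::
::::::
:::<::
::::::
::::::
::::::
step 1: ::::::
::::::
::::::
:::^::
:::Z::
::::::
::::::
::::::
step 2: ::::::
::::::
::::::
:::Z>:
:::Z::
::::::
::::::
::::::
step 3: ::::::
::::::
::::::
:::ZZ:
:::Zv:
::::::
::::::
::::::
step 4: ::::::
::::::
::::::
:::ZZ:
:::<Z:
::::::
::::::
::::::
step 5: ::::::
::::::
::::::
:::ZZ:
::::Z:
:::v::
::::::
::::::
step 6: ::::::
::::::
::::::
:::ZZ:
::::Z:
::<Z::
::::::
::::::
step 7: ::::::
::::::
::::::
:::ZZ:
::^:Z:
::ZZ::
::::::
::::::
step 8: ::::::
::::::
::::::
:::ZZ:
::Z>Z:
::ZZ::
::::::
::::::
step 9: ::::::
::::::
::::::
:::ZZ:
::ZZZ:
::Zv::
::::::
::::::
step 10: ::::::
::::::
::::::
:::ZZ:
::ZZZ:
::Z:>:
::::::
::::::
step 11: ::::::
::::::
::::::
:::ZZ:
::ZZZ:
::Z:Z:
::::v:
::::::
step 12: ::::::
::::::
::::::
:::ZZ:
::ZZZ:
::Z:Z:
:::<Z:
::::::
step 13: ::::::
::::::
::::::
:::ZZ:
::ZZZ:
::Z^Z:
:::ZZ:
::::::
step 14: ::::::
::::::
::::::
:::ZZ:
::ZZZ:
::ZZ>:
:::ZZ:
::::::
step 15: ::::::
::::::
::::::
:::ZZ:
::ZZ^:
::ZZ::
:::ZZ:
::::::
step 16: ::::::
::::::
::::::
:::ZZ:
::Z<::
::ZZ::
:::ZZ:
::::::
step 17: ::::::
::::::
::::::
:::ZZ:
::Z:::
::Zv::
:::ZZ:
::::::
step 18: ::::::
::::::
::::::
:::ZZ:
::Z:::
::Z:>:
:::ZZ:
::::::
step 19: ::::::
::::::
::::::
:::ZZ:
::Z:::
::Z:Z:
:::Zv:
::::::
step 20: ::::::
::::::
::::::
:::ZZ:
::Z:::
::Z:Z:
:::Z:>
::::::
step 21: ::::::
::::::
::::::
:::ZZ:
::Z:::
::Z:Z:
:::Z:Z
:::::v
step 22: ::::::
::::::
::::::
:::ZZ:
::Z:::
::Z:Z:
:::Z:Z
::::<Z
step 23: ::::::
::::::
::::::
:::ZZ:
::Z:::
::Z:Z:
:::Z^Z
::::ZZ
step 24: ::::::
::::::
::::::
:::ZZ:
::Z:::
::Z:Z:
:::ZZ>
::::ZZ
step 25: ::::::
::::::
::::::
:::ZZ:
::Z:::
::Z:Z^
:::ZZ:
::::ZZ
step 26: ::::::
::::::
::::::
:::ZZ:
::Z:::
>:Z:ZZ
:::ZZ:
::::ZZ
step 27: ::::::
::::::
::::::
:::ZZ:
::Z:::
Z:Z:ZZ
v::ZZ:
::::ZZ
step 28: ::::::
::::::
::::::
:::ZZ:
::Z:::
Z:Z:ZZ
Z::ZZ<
::::ZZ
step 29: ::::::
::::::
::::::
:::ZZ:
::Z:::
Z:Z:Z^
Z::ZZZ
::::ZZ
step 30: ::::::
::::::
::::::
:::ZZ:
::Z:::
Z:Z:<:
Z::ZZZ
::::ZZ

5,4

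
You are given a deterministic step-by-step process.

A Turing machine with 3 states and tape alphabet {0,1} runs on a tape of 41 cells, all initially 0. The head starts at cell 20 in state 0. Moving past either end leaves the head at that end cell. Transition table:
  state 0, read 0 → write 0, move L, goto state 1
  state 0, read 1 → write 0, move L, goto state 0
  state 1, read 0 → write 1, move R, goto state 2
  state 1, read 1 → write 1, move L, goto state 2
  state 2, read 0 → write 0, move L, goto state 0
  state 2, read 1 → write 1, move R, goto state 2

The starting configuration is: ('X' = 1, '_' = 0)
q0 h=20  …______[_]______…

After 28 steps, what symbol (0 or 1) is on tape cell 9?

step 0: q0 h=20  …______[_]______…
step 1: q1 h=19  …______[_]______…
step 2: q2 h=20  …_____X[_]______…
step 3: q0 h=19  …______[X]______…
step 4: q0 h=18  …______[_]______…
step 5: q1 h=17  …______[_]______…
step 6: q2 h=18  …_____X[_]______…
step 7: q0 h=17  …______[X]______…
step 8: q0 h=16  …______[_]______…
step 9: q1 h=15  …______[_]______…
step 10: q2 h=16  …_____X[_]______…
step 11: q0 h=15  …______[X]______…
step 12: q0 h=14  …______[_]______…
step 13: q1 h=13  …______[_]______…
step 14: q2 h=14  …_____X[_]______…
step 15: q0 h=13  …______[X]______…
step 16: q0 h=12  …______[_]______…
step 17: q1 h=11  …______[_]______…
step 18: q2 h=12  …_____X[_]______…
step 19: q0 h=11  …______[X]______…
step 20: q0 h=10  …______[_]______…
step 21: q1 h= 9  …______[_]______…
step 22: q2 h=10  …_____X[_]______…
step 23: q0 h= 9  …______[X]______…
step 24: q0 h= 8  …______[_]______…
step 25: q1 h= 7  …______[_]______…
step 26: q2 h= 8  …_____X[_]______…
step 27: q0 h= 7  …______[X]______…
step 28: q0 h= 6  |______[_]______…

0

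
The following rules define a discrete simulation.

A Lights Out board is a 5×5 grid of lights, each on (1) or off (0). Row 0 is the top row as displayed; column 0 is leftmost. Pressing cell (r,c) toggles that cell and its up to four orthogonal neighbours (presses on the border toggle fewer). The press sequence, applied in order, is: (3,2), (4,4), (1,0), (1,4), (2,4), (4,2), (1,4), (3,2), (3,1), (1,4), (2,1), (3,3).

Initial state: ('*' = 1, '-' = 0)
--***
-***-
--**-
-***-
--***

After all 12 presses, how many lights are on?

k=0  --***
-***-
--**-
-***-
--***
k=1  --***
-***-
---*-
-----
---**
k=2  --***
-***-
---*-
----*
-----
k=3  *-***
*-**-
*--*-
----*
-----
k=4  *-**-
*-*-*
*--**
----*
-----
k=5  *-**-
*-*--
*----
-----
-----
k=6  *-**-
*-*--
*----
--*--
-***-
k=7  *-***
*-***
*---*
--*--
-***-
k=8  *-***
*-***
*-*-*
-*-*-
-*-*-
k=9  *-***
*-***
***-*
*-**-
---*-
k=10  *-**-
*-*--
***--
*-**-
---*-
k=11  *-**-
***--
-----
****-
---*-
k=12  *-**-
***--
---*-
**--*
-----

10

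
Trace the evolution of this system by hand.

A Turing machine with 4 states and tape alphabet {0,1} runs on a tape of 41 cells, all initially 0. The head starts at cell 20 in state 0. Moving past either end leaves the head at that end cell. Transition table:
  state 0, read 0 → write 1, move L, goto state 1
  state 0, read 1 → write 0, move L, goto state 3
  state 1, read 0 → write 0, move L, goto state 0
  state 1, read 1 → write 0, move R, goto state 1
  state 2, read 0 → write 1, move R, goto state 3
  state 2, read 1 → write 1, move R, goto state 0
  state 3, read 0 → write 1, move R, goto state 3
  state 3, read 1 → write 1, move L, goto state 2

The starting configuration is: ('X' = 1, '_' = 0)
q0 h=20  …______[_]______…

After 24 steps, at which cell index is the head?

gen 0: q0 h=20  …______[_]______…
gen 1: q1 h=19  …______[_]X_____…
gen 2: q0 h=18  …______[_]_X____…
gen 3: q1 h=17  …______[_]X_X___…
gen 4: q0 h=16  …______[_]_X_X__…
gen 5: q1 h=15  …______[_]X_X_X_…
gen 6: q0 h=14  …______[_]_X_X_X…
gen 7: q1 h=13  …______[_]X_X_X_…
gen 8: q0 h=12  …______[_]_X_X_X…
gen 9: q1 h=11  …______[_]X_X_X_…
gen 10: q0 h=10  …______[_]_X_X_X…
gen 11: q1 h= 9  …______[_]X_X_X_…
gen 12: q0 h= 8  …______[_]_X_X_X…
gen 13: q1 h= 7  …______[_]X_X_X_…
gen 14: q0 h= 6  |______[_]_X_X_X…
gen 15: q1 h= 5  |_____[_]X_X_X_…
gen 16: q0 h= 4  |____[_]_X_X_X…
gen 17: q1 h= 3  |___[_]X_X_X_…
gen 18: q0 h= 2  |__[_]_X_X_X…
gen 19: q1 h= 1  |_[_]X_X_X_…
gen 20: q0 h= 0  |[_]_X_X_X…
gen 21: q1 h= 0  |[X]_X_X_X…
gen 22: q1 h= 1  |_[_]X_X_X_…
gen 23: q0 h= 0  |[_]_X_X_X…
gen 24: q1 h= 0  |[X]_X_X_X…

0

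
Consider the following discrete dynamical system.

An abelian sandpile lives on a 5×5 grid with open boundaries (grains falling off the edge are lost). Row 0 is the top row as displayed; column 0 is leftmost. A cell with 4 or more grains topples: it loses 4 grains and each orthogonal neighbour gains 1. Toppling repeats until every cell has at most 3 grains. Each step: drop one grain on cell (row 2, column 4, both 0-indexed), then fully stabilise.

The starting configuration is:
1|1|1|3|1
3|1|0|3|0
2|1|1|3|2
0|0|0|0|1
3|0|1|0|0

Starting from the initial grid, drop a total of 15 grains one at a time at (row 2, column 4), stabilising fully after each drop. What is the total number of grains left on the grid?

gen 0: 1|1|1|3|1
3|1|0|3|0
2|1|1|3|2
0|0|0|0|1
3|0|1|0|0
gen 1: 1|1|1|3|1
3|1|0|3|0
2|1|1|3|3
0|0|0|0|1
3|0|1|0|0
gen 2: 1|1|2|0|2
3|1|1|1|2
2|1|2|1|1
0|0|0|1|2
3|0|1|0|0
gen 3: 1|1|2|0|2
3|1|1|1|2
2|1|2|1|2
0|0|0|1|2
3|0|1|0|0
gen 4: 1|1|2|0|2
3|1|1|1|2
2|1|2|1|3
0|0|0|1|2
3|0|1|0|0
gen 5: 1|1|2|0|2
3|1|1|1|3
2|1|2|2|0
0|0|0|1|3
3|0|1|0|0
gen 6: 1|1|2|0|2
3|1|1|1|3
2|1|2|2|1
0|0|0|1|3
3|0|1|0|0
gen 7: 1|1|2|0|2
3|1|1|1|3
2|1|2|2|2
0|0|0|1|3
3|0|1|0|0
gen 8: 1|1|2|0|2
3|1|1|1|3
2|1|2|2|3
0|0|0|1|3
3|0|1|0|0
gen 9: 1|1|2|0|3
3|1|1|2|0
2|1|2|3|2
0|0|0|2|0
3|0|1|0|1
gen 10: 1|1|2|0|3
3|1|1|2|0
2|1|2|3|3
0|0|0|2|0
3|0|1|0|1
gen 11: 1|1|2|0|3
3|1|1|3|1
2|1|3|0|1
0|0|0|3|1
3|0|1|0|1
gen 12: 1|1|2|0|3
3|1|1|3|1
2|1|3|0|2
0|0|0|3|1
3|0|1|0|1
gen 13: 1|1|2|0|3
3|1|1|3|1
2|1|3|0|3
0|0|0|3|1
3|0|1|0|1
gen 14: 1|1|2|0|3
3|1|1|3|2
2|1|3|1|0
0|0|0|3|2
3|0|1|0|1
gen 15: 1|1|2|0|3
3|1|1|3|2
2|1|3|1|1
0|0|0|3|2
3|0|1|0|1

35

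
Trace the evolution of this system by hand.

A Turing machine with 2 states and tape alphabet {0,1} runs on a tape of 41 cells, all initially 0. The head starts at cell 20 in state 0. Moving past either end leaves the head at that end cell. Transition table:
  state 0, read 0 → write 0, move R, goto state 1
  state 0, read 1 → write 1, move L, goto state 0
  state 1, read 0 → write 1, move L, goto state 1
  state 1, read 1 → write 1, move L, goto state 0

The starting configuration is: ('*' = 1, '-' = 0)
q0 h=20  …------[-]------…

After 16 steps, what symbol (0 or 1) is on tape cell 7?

gen 0: q0 h=20  …------[-]------…
gen 1: q1 h=21  …------[-]------…
gen 2: q1 h=20  …------[-]*-----…
gen 3: q1 h=19  …------[-]**----…
gen 4: q1 h=18  …------[-]***---…
gen 5: q1 h=17  …------[-]****--…
gen 6: q1 h=16  …------[-]*****-…
gen 7: q1 h=15  …------[-]******…
gen 8: q1 h=14  …------[-]******…
gen 9: q1 h=13  …------[-]******…
gen 10: q1 h=12  …------[-]******…
gen 11: q1 h=11  …------[-]******…
gen 12: q1 h=10  …------[-]******…
gen 13: q1 h= 9  …------[-]******…
gen 14: q1 h= 8  …------[-]******…
gen 15: q1 h= 7  …------[-]******…
gen 16: q1 h= 6  |------[-]******…

1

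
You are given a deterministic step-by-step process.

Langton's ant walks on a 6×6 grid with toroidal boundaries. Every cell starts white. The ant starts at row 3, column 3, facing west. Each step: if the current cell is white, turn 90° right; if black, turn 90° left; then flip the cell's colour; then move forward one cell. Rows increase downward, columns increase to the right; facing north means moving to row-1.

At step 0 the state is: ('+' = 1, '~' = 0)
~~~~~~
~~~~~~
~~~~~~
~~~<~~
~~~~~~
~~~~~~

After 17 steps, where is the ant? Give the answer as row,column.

k=0  ~~~~~~
~~~~~~
~~~~~~
~~~<~~
~~~~~~
~~~~~~
k=1  ~~~~~~
~~~~~~
~~~^~~
~~~+~~
~~~~~~
~~~~~~
k=2  ~~~~~~
~~~~~~
~~~+>~
~~~+~~
~~~~~~
~~~~~~
k=3  ~~~~~~
~~~~~~
~~~++~
~~~+v~
~~~~~~
~~~~~~
k=4  ~~~~~~
~~~~~~
~~~++~
~~~<+~
~~~~~~
~~~~~~
k=5  ~~~~~~
~~~~~~
~~~++~
~~~~+~
~~~v~~
~~~~~~
k=6  ~~~~~~
~~~~~~
~~~++~
~~~~+~
~~<+~~
~~~~~~
k=7  ~~~~~~
~~~~~~
~~~++~
~~^~+~
~~++~~
~~~~~~
k=8  ~~~~~~
~~~~~~
~~~++~
~~+>+~
~~++~~
~~~~~~
k=9  ~~~~~~
~~~~~~
~~~++~
~~+++~
~~+v~~
~~~~~~
k=10  ~~~~~~
~~~~~~
~~~++~
~~+++~
~~+~>~
~~~~~~
k=11  ~~~~~~
~~~~~~
~~~++~
~~+++~
~~+~+~
~~~~v~
k=12  ~~~~~~
~~~~~~
~~~++~
~~+++~
~~+~+~
~~~<+~
k=13  ~~~~~~
~~~~~~
~~~++~
~~+++~
~~+^+~
~~~++~
k=14  ~~~~~~
~~~~~~
~~~++~
~~+++~
~~++>~
~~~++~
k=15  ~~~~~~
~~~~~~
~~~++~
~~++^~
~~++~~
~~~++~
k=16  ~~~~~~
~~~~~~
~~~++~
~~+<~~
~~++~~
~~~++~
k=17  ~~~~~~
~~~~~~
~~~++~
~~+~~~
~~+v~~
~~~++~

4,3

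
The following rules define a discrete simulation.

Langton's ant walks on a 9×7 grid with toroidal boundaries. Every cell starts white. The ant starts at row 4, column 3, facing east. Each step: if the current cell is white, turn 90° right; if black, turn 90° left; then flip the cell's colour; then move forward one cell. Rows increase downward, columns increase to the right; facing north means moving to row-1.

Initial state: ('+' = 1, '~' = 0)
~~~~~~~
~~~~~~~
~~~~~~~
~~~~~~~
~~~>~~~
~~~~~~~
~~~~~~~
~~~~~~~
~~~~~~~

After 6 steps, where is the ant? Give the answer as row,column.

3,4

gen 0: ~~~~~~~
~~~~~~~
~~~~~~~
~~~~~~~
~~~>~~~
~~~~~~~
~~~~~~~
~~~~~~~
~~~~~~~
gen 1: ~~~~~~~
~~~~~~~
~~~~~~~
~~~~~~~
~~~+~~~
~~~v~~~
~~~~~~~
~~~~~~~
~~~~~~~
gen 2: ~~~~~~~
~~~~~~~
~~~~~~~
~~~~~~~
~~~+~~~
~~<+~~~
~~~~~~~
~~~~~~~
~~~~~~~
gen 3: ~~~~~~~
~~~~~~~
~~~~~~~
~~~~~~~
~~^+~~~
~~++~~~
~~~~~~~
~~~~~~~
~~~~~~~
gen 4: ~~~~~~~
~~~~~~~
~~~~~~~
~~~~~~~
~~+>~~~
~~++~~~
~~~~~~~
~~~~~~~
~~~~~~~
gen 5: ~~~~~~~
~~~~~~~
~~~~~~~
~~~^~~~
~~+~~~~
~~++~~~
~~~~~~~
~~~~~~~
~~~~~~~
gen 6: ~~~~~~~
~~~~~~~
~~~~~~~
~~~+>~~
~~+~~~~
~~++~~~
~~~~~~~
~~~~~~~
~~~~~~~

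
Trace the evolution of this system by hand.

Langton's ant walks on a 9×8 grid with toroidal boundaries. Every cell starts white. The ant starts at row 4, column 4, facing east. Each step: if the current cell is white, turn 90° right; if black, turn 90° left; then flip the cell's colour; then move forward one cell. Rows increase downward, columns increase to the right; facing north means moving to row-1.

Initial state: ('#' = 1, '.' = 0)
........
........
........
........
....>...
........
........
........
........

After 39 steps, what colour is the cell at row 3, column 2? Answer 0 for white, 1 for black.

1

0) ........
........
........
........
....>...
........
........
........
........
1) ........
........
........
........
....#...
....v...
........
........
........
2) ........
........
........
........
....#...
...<#...
........
........
........
3) ........
........
........
........
...^#...
...##...
........
........
........
4) ........
........
........
........
...#>...
...##...
........
........
........
5) ........
........
........
....^...
...#....
...##...
........
........
........
6) ........
........
........
....#>..
...#....
...##...
........
........
........
7) ........
........
........
....##..
...#.v..
...##...
........
........
........
8) ........
........
........
....##..
...#<#..
...##...
........
........
........
9) ........
........
........
....^#..
...###..
...##...
........
........
........
10) ........
........
........
...<.#..
...###..
...##...
........
........
........
11) ........
........
...^....
...#.#..
...###..
...##...
........
........
........
12) ........
........
...#>...
...#.#..
...###..
...##...
........
........
........
13) ........
........
...##...
...#v#..
...###..
...##...
........
........
........
14) ........
........
...##...
...<##..
...###..
...##...
........
........
........
15) ........
........
...##...
....##..
...v##..
...##...
........
........
........
16) ........
........
...##...
....##..
....>#..
...##...
........
........
........
17) ........
........
...##...
....^#..
.....#..
...##...
........
........
........
18) ........
........
...##...
...<.#..
.....#..
...##...
........
........
........
19) ........
........
...^#...
...#.#..
.....#..
...##...
........
........
........
20) ........
........
..<.#...
...#.#..
.....#..
...##...
........
........
........
21) ........
..^.....
..#.#...
...#.#..
.....#..
...##...
........
........
........
22) ........
..#>....
..#.#...
...#.#..
.....#..
...##...
........
........
........
23) ........
..##....
..#v#...
...#.#..
.....#..
...##...
........
........
........
24) ........
..##....
..<##...
...#.#..
.....#..
...##...
........
........
........
25) ........
..##....
...##...
..v#.#..
.....#..
...##...
........
........
........
26) ........
..##....
...##...
.<##.#..
.....#..
...##...
........
........
........
27) ........
..##....
.^.##...
.###.#..
.....#..
...##...
........
........
........
28) ........
..##....
.#>##...
.###.#..
.....#..
...##...
........
........
........
29) ........
..##....
.####...
.#v#.#..
.....#..
...##...
........
........
........
30) ........
..##....
.####...
.#.>.#..
.....#..
...##...
........
........
........
31) ........
..##....
.##^#...
.#...#..
.....#..
...##...
........
........
........
32) ........
..##....
.#<.#...
.#...#..
.....#..
...##...
........
........
........
33) ........
..##....
.#..#...
.#v..#..
.....#..
...##...
........
........
........
34) ........
..##....
.#..#...
.<#..#..
.....#..
...##...
........
........
........
35) ........
..##....
.#..#...
..#..#..
.v...#..
...##...
........
........
........
36) ........
..##....
.#..#...
..#..#..
<#...#..
...##...
........
........
........
37) ........
..##....
.#..#...
^.#..#..
##...#..
...##...
........
........
........
38) ........
..##....
.#..#...
#>#..#..
##...#..
...##...
........
........
........
39) ........
..##....
.#..#...
###..#..
#v...#..
...##...
........
........
........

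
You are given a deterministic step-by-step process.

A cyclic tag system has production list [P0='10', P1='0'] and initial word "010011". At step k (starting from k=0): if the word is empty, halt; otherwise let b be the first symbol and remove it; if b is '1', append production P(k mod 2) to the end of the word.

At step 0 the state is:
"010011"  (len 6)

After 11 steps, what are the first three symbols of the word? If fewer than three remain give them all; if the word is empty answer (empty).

(empty)

step 0: "010011"  (len 6)
step 1: "10011"  (len 5)
step 2: "00110"  (len 5)
step 3: "0110"  (len 4)
step 4: "110"  (len 3)
step 5: "1010"  (len 4)
step 6: "0100"  (len 4)
step 7: "100"  (len 3)
step 8: "000"  (len 3)
step 9: "00"  (len 2)
step 10: "0"  (len 1)
step 11: (halted — word empty)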